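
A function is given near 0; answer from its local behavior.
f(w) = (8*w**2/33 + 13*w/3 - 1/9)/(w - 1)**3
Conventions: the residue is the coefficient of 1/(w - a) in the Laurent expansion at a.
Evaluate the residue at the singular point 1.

The residue is 8/33.

At the order-3 pole 1 set g(w) = (w - (1))^3*f(w) = 8*w**2/33 + 13*w/3 - 1/9.
Order-3 pole: residue = g''(a)/2; g''(1) = 16/33, so the residue is 8/33.


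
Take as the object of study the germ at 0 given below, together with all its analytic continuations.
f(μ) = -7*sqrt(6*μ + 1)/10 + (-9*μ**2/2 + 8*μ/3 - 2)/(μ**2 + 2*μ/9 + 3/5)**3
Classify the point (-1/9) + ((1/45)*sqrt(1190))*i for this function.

The point is a pole of order 3.

The denominator factor μ**2 + 2*μ/9 + 3/5 vanishes at (-1/9) + ((1/45)*sqrt(1190))*i and appears to the power 3; the numerator there equals (79/270) + ((11/135)*sqrt(1190))*i, nonzero, and no other factor vanishes.
The branch terms are analytic at this point.
Hence a pole whose order is the multiplicity, 3.


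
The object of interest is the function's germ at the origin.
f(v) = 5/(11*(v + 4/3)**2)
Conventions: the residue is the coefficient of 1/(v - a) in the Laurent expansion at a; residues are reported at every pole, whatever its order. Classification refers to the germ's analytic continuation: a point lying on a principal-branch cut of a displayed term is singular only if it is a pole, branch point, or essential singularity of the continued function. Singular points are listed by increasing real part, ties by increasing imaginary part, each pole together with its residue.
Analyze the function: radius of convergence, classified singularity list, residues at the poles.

Radius of convergence at 0: 4/3.
At -4/3: a pole of order 2; residue 0.

Denominator factor (v + 4/3)^2: pole of order 2 at -4/3, modulus 4/3.
The radius of convergence is the smallest modulus among the singular points: 4/3.
At the order-2 pole -4/3 set g(v) = (v - (-4/3))^2*f(v) = 5/11.
Order-2 pole: residue = g'(a); g'(-4/3) = 0, so the residue is 0.


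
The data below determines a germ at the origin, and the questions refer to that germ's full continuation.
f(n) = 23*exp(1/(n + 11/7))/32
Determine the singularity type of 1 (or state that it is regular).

There is no denominator, hence no pole anywhere.
The essential point of exp(1/(n - (-11/7))) is -11/7, not 1.
So the germ continues analytically to 1.

The point is a regular point.


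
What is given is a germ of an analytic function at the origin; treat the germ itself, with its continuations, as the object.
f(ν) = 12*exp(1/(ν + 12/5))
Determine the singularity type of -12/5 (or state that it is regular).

The point is an essential singularity.

The exponent 1/(ν - (-12/5)) has a pole at -12/5, so exp(1/(ν - (-12/5))) takes every nonzero value near it: an essential singularity (not a pole of any order).


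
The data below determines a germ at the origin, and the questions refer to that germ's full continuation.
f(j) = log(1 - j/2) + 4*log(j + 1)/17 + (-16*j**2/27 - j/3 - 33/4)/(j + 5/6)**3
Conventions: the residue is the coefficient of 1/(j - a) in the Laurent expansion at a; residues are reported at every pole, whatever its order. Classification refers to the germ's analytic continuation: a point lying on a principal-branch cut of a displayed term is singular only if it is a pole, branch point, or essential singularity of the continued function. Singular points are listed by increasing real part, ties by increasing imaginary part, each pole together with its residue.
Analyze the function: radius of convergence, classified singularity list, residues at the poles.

Denominator factor (j + 5/6)^3: pole of order 3 at -5/6, modulus 5/6.
Branch term (4/17)*log(1 - j/(-1)): its argument vanishes at j = -1, a logarithmic branch point, modulus 1.
Branch term (1)*log(1 - j/(2)): its argument vanishes at j = 2, a logarithmic branch point, modulus 2.
The radius of convergence is the smallest modulus among the singular points: 5/6.
The branch terms are analytic at -5/6 and contribute nothing to the residue; only the rational part matters.
At the order-3 pole -5/6 set g(j) = (j - (-5/6))^3*(rational part) = -16*j**2/27 - j/3 - 33/4.
Order-3 pole: residue = g''(a)/2; g''(-5/6) = -32/27, so the residue is -16/27.
List the singular points by increasing real part (a conjugate pair: the negative imaginary part first).

Radius of convergence at 0: 5/6.
At -1: a logarithmic branch point.
At -5/6: a pole of order 3; residue -16/27.
At 2: a logarithmic branch point.


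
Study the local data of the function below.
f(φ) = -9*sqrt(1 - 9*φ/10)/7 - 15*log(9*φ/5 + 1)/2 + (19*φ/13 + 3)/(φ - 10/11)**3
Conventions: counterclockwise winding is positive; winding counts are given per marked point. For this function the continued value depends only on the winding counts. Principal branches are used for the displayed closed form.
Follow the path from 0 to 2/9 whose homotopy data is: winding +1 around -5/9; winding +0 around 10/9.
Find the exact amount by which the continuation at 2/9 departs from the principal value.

Continued minus principal equals -(15)*pi*i.

The rational part is single-valued and drops out of the difference; each branch term changes only by its own monodromy.
(-9/7)*sqrt(1 - φ/(10/9)): winding +0 is even, the square root returns to the same sheet, contribution 0.
(-15/2)*log(1 - φ/(-5/9)): each positive loop around -5/9 adds 2*pi*i to the log, so winding +1 contributes (-15/2)*(1)*2*pi*i = -(15)*pi*i.
Summing the contributions at φ = 2/9 gives -(15)*pi*i.


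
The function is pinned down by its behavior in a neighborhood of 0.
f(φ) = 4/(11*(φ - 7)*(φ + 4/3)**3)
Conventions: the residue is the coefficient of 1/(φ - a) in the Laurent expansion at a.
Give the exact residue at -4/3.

The residue is -108/171875.

At the order-3 pole -4/3 set g(φ) = (φ - (-4/3))^3*f(φ) = 4/(11*(φ - 7)).
Order-3 pole: residue = g''(a)/2; g''(-4/3) = -216/171875, so the residue is -108/171875.


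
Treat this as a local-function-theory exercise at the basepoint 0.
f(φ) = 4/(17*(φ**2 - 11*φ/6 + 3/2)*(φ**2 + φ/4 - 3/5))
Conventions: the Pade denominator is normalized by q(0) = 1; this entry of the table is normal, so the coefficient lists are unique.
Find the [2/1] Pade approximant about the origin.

The Pade approximant has numerator coefficients [-40/153, -148520/1889703, -1457560/5669109]; denominator coefficients [1, -198347/148212].

Taylor coefficients needed (expand at 0): a_0 = -40/153, a_1 = -590/1377, a_2 = -20585/24786, a_3 = -991735/892296.
Write the denominator as Q(φ) = 1 + q1*φ. Requiring Q*f - P = O(φ^4) with deg P <= 2 kills the coefficients of φ^3..φ^3 in Q*f:
  φ^3: a_3 + q1*a_2 = 0, i.e. -991735/892296 + (-20585/24786)*q1 = 0.
Solving this linear system: q1 = -198347/148212.
The numerator is Q*f truncated at degree 2: P0 = a_0 = -40/153; P1 = a_1 + q1*a_0 = -148520/1889703; P2 = a_2 + q1*a_1 = -1457560/5669109.


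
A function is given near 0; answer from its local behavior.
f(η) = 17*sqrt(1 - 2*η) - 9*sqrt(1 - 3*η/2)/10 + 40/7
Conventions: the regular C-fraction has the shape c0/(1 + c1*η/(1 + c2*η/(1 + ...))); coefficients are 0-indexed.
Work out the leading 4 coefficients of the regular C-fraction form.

Taylor coefficients (expand at 0): a_0 = 1527/70, a_1 = -653/40, a_2 = -2639/320, a_3 = -10637/1280.
c0 = a_0 = 1527/70. Peel one level at a time: if S = 1 + c*η/S' with S'(0) = 1, then c is the η-coefficient of S and S' = c*η/(S - 1).
S_1 = c0/f = 1 + (4571/6108)*η + (69996353/74615328)*η^2 + ...; c1 = 4571/6108.
S_2 = c1*η/(S_1 - 1) = 1 + (-9999479/7977048)*η + (-6927601/27290176)*η^2 + ...; c2 = -9999479/7977048.
S_3 = c2*η/(S_2 - 1) = 1 + (-10578446727/52237278296)*η + ...; c3 = -10578446727/52237278296.

The regular C-fraction coefficients are [1527/70, 4571/6108, -9999479/7977048, -10578446727/52237278296].


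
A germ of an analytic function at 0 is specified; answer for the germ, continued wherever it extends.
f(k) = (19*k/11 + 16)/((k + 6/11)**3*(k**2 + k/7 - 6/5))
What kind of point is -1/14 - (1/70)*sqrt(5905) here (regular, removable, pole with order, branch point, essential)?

The point is a pole of order 1.

The denominator factor k**2 + k/7 - 6/5 vanishes at -1/14 - (1/70)*sqrt(5905) and appears to the power 1; the numerator there equals 2445/154 - (19/770)*sqrt(5905), nonzero, and no other factor vanishes.
Hence a pole whose order is the multiplicity, 1.


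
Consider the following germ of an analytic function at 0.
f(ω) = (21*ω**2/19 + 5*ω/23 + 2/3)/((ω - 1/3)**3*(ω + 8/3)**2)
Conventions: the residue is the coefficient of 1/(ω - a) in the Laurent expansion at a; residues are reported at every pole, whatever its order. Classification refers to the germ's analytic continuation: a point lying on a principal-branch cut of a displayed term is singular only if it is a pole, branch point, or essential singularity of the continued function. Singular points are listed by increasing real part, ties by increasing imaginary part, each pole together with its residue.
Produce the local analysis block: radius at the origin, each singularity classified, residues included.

Radius of convergence at 0: 1/3.
At -8/3: a pole of order 2; residue -2975/35397.
At 1/3: a pole of order 3; residue 2975/35397.

Denominator factor (ω + 8/3)^2: pole of order 2 at -8/3, modulus 8/3.
Denominator factor (ω - 1/3)^3: pole of order 3 at 1/3, modulus 1/3.
The radius of convergence is the smallest modulus among the singular points: 1/3.
At the order-2 pole -8/3 set g(ω) = (ω - (-8/3))^2*f(ω) = (21*ω**2/19 + 5*ω/23 + 2/3)/(ω - 1/3)**3.
Order-2 pole: residue = g'(a); g'(-8/3) = -2975/35397, so the residue is -2975/35397.
At the order-3 pole 1/3 set g(ω) = (ω - (1/3))^3*f(ω) = (21*ω**2/19 + 5*ω/23 + 2/3)/(ω + 8/3)**2.
Order-3 pole: residue = g''(a)/2; g''(1/3) = 5950/35397, so the residue is 2975/35397.
List the singular points by increasing real part (a conjugate pair: the negative imaginary part first).


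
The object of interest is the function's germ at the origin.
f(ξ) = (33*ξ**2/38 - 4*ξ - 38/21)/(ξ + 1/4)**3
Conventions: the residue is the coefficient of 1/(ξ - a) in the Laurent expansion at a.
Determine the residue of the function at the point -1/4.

The residue is 33/38.

At the order-3 pole -1/4 set g(ξ) = (ξ - (-1/4))^3*f(ξ) = 33*ξ**2/38 - 4*ξ - 38/21.
Order-3 pole: residue = g''(a)/2; g''(-1/4) = 33/19, so the residue is 33/38.


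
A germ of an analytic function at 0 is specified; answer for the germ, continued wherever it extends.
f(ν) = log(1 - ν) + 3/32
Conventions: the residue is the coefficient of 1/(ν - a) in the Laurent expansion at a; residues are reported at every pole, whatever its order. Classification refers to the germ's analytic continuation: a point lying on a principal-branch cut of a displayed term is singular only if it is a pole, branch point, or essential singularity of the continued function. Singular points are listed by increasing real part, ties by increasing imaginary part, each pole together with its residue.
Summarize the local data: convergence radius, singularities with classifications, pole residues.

Radius of convergence at 0: 1.
At 1: a logarithmic branch point.

Branch term (1)*log(1 - ν/(1)): its argument vanishes at ν = 1, a logarithmic branch point, modulus 1.
The radius of convergence is the smallest modulus among the singular points: 1.


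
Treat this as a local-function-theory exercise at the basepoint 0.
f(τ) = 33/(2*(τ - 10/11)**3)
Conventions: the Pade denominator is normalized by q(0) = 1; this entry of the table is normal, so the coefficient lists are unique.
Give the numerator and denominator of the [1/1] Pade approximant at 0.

Taylor coefficients needed (expand at 0): a_0 = -43923/2000, a_1 = -1449459/20000, a_2 = -15944049/100000.
Write the denominator as Q(τ) = 1 + q1*τ. Requiring Q*f - P = O(τ^3) with deg P <= 1 kills the coefficients of τ^2..τ^2 in Q*f:
  τ^2: a_2 + q1*a_1 = 0, i.e. -15944049/100000 + (-1449459/20000)*q1 = 0.
Solving this linear system: q1 = -11/5.
The numerator is Q*f truncated at degree 1: P0 = a_0 = -43923/2000; P1 = a_1 + q1*a_0 = -483153/20000.

The Pade approximant has numerator coefficients [-43923/2000, -483153/20000]; denominator coefficients [1, -11/5].


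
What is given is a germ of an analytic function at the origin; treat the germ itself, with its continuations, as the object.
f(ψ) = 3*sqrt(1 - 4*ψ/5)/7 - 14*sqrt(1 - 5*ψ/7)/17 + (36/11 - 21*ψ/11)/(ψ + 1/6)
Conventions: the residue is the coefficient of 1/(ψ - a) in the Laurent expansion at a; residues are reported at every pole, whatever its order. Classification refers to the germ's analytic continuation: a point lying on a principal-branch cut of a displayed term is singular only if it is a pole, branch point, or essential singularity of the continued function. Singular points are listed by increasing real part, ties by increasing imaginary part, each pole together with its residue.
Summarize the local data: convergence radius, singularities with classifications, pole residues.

Denominator factor (ψ + 1/6): pole of order 1 at -1/6, modulus 1/6.
Branch term (3/7)*sqrt(1 - ψ/(5/4)): its argument vanishes at ψ = 5/4, a square-root branch point, modulus 5/4.
Branch term (-14/17)*sqrt(1 - ψ/(7/5)): its argument vanishes at ψ = 7/5, a square-root branch point, modulus 7/5.
The radius of convergence is the smallest modulus among the singular points: 1/6.
The branch terms are analytic at -1/6 and contribute nothing to the residue; only the rational part matters.
At the order-1 pole -1/6 set g(ψ) = (ψ - (-1/6))*(rational part) = 36/11 - 21*ψ/11.
Simple pole: residue = g(a) at a = -1/6, which is 79/22.
List the singular points by increasing real part (a conjugate pair: the negative imaginary part first).

Radius of convergence at 0: 1/6.
At -1/6: a pole of order 1; residue 79/22.
At 5/4: an algebraic (square-root) branch point.
At 7/5: an algebraic (square-root) branch point.


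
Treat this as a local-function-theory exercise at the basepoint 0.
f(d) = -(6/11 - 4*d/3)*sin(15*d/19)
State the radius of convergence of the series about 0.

The radius of convergence is infinite.

The factor -sin(15*d/19) is entire and contributes no finite singular point.
The polynomial part has no poles.
No finite singular points: the Taylor series at 0 converges everywhere.


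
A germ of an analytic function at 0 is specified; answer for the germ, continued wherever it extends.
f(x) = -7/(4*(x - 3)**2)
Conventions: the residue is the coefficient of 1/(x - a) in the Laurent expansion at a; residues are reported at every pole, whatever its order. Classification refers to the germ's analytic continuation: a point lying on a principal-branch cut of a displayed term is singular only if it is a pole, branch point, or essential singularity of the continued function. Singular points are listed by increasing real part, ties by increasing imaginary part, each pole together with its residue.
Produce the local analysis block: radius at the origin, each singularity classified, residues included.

Radius of convergence at 0: 3.
At 3: a pole of order 2; residue 0.

Denominator factor (x - 3)^2: pole of order 2 at 3, modulus 3.
The radius of convergence is the smallest modulus among the singular points: 3.
At the order-2 pole 3 set g(x) = (x - (3))^2*f(x) = -7/4.
Order-2 pole: residue = g'(a); g'(3) = 0, so the residue is 0.


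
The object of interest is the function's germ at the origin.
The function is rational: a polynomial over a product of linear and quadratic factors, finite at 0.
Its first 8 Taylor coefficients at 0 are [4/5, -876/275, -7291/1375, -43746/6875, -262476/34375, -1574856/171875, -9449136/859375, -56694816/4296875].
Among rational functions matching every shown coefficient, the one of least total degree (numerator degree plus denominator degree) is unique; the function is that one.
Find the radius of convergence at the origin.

The radius of convergence is 5/6.

No rational of total degree below 3 reproduces all 8 coefficients; solving the [2/1] Pade equations on them gives f(ψ) = (37*ψ**2/30 + 38*ψ/11 - 2/3)/(ψ - 5/6), whose expansion matches every shown term.
Denominator factor (ψ - 5/6): pole of order 1 at 5/6, modulus 5/6.
The radius of convergence is the smallest modulus among the singular points: 5/6.


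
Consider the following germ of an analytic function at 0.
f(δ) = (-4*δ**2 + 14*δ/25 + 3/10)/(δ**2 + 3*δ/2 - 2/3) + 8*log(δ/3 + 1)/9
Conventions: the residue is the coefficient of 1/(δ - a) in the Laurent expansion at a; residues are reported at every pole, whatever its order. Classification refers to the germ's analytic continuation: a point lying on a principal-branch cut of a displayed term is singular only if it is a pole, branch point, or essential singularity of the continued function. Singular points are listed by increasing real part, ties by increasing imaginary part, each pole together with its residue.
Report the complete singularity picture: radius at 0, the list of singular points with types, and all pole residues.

Radius of convergence at 0: -3/4 + (1/12)*sqrt(177).
At -3: a logarithmic branch point.
At -3/4 - (1/12)*sqrt(177): a pole of order 1; residue 82/25 + (1093/4425)*sqrt(177).
At -3/4 + (1/12)*sqrt(177): a pole of order 1; residue 82/25 - (1093/4425)*sqrt(177).

Denominator factor (δ**2 + 3*δ/2 - 2/3): discriminant 59/12, real irrational roots -3/4 + (1/12)*sqrt(177) and -3/4 - (1/12)*sqrt(177); poles of order 1, moduli -3/4 + (1/12)*sqrt(177) and 3/4 + (1/12)*sqrt(177).
Branch term (8/9)*log(1 - δ/(-3)): its argument vanishes at δ = -3, a logarithmic branch point, modulus 3.
The radius of convergence is the smallest modulus among the singular points: -3/4 + (1/12)*sqrt(177).
The branch term is analytic at -3/4 - (1/12)*sqrt(177) and contributes nothing to the residue; only the rational part matters.
The factor δ**2 + 3*δ/2 - 2/3 splits as (δ - a)(δ - a') with a = -3/4 - (1/12)*sqrt(177), a' = -3/4 + (1/12)*sqrt(177). At the order-1 pole a set g(δ) = (δ - a)*(rational part) = [-4*δ**2 + 14*δ/25 + 3/10] / (δ - a').
Simple pole: residue = g(a) at a = -3/4 - (1/12)*sqrt(177), which is 82/25 + (1093/4425)*sqrt(177).
The branch term is analytic at -3/4 + (1/12)*sqrt(177) and contributes nothing to the residue; only the rational part matters.
The factor δ**2 + 3*δ/2 - 2/3 splits as (δ - a)(δ - a') with a = -3/4 + (1/12)*sqrt(177), a' = -3/4 - (1/12)*sqrt(177). At the order-1 pole a set g(δ) = (δ - a)*(rational part) = [-4*δ**2 + 14*δ/25 + 3/10] / (δ - a').
Simple pole: residue = g(a) at a = -3/4 + (1/12)*sqrt(177), which is 82/25 - (1093/4425)*sqrt(177).
List the singular points by increasing real part (a conjugate pair: the negative imaginary part first).


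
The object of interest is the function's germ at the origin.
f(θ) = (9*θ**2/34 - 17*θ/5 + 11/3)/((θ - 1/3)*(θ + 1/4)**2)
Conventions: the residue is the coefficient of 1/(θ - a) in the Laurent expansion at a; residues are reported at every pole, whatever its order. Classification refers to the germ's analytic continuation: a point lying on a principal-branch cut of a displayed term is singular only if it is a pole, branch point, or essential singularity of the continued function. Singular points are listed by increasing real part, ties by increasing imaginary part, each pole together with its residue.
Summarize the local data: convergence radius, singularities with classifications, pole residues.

Radius of convergence at 0: 1/4.
At -1/4: a pole of order 2; residue -60531/8330.
At 1/3: a pole of order 1; residue 31368/4165.

Denominator factor (θ - 1/3): pole of order 1 at 1/3, modulus 1/3.
Denominator factor (θ + 1/4)^2: pole of order 2 at -1/4, modulus 1/4.
The radius of convergence is the smallest modulus among the singular points: 1/4.
At the order-2 pole -1/4 set g(θ) = (θ - (-1/4))^2*f(θ) = (9*θ**2/34 - 17*θ/5 + 11/3)/(θ - 1/3).
Order-2 pole: residue = g'(a); g'(-1/4) = -60531/8330, so the residue is -60531/8330.
At the order-1 pole 1/3 set g(θ) = (θ - (1/3))*f(θ) = (9*θ**2/34 - 17*θ/5 + 11/3)/(θ + 1/4)**2.
Simple pole: residue = g(a) at a = 1/3, which is 31368/4165.
List the singular points by increasing real part (a conjugate pair: the negative imaginary part first).


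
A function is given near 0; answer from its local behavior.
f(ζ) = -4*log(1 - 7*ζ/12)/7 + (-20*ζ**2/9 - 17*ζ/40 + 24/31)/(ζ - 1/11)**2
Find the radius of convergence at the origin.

Denominator factor (ζ - 1/11)^2: pole of order 2 at 1/11, modulus 1/11.
Branch term (-4/7)*log(1 - ζ/(12/7)): its argument vanishes at ζ = 12/7, a logarithmic branch point, modulus 12/7.
The radius of convergence is the smallest modulus among the singular points: 1/11.

The radius of convergence is 1/11.


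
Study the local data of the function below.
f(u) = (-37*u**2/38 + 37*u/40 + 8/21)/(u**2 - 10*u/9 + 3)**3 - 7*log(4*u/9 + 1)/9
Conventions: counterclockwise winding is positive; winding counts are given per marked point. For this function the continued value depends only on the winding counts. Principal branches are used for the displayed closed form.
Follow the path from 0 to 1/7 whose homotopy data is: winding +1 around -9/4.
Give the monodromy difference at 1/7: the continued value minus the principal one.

Continued minus principal equals -(14/9)*pi*i.

The rational part is single-valued and drops out of the difference; each branch term changes only by its own monodromy.
(-7/9)*log(1 - u/(-9/4)): each positive loop around -9/4 adds 2*pi*i to the log, so winding +1 contributes (-7/9)*(1)*2*pi*i = -(14/9)*pi*i.
Summing the contributions at u = 1/7 gives -(14/9)*pi*i.


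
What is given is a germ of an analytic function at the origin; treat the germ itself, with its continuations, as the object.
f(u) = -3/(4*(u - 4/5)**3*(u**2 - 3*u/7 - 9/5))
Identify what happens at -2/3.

The point is a regular point.

Denominator factors: u - 4/5 = -22/15 at u = -2/3; u**2 - 3*u/7 - 9/5 = -337/315 at u = -2/3 — none vanishes.
So the germ continues analytically to -2/3.


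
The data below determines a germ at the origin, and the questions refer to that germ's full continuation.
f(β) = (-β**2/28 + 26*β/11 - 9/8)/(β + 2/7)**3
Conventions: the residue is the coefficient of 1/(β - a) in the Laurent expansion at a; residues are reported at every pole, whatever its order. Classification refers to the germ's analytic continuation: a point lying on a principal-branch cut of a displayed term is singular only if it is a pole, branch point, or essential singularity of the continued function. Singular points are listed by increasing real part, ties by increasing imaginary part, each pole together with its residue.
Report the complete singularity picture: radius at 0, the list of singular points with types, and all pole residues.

Denominator factor (β + 2/7)^3: pole of order 3 at -2/7, modulus 2/7.
The radius of convergence is the smallest modulus among the singular points: 2/7.
At the order-3 pole -2/7 set g(β) = (β - (-2/7))^3*f(β) = -β**2/28 + 26*β/11 - 9/8.
Order-3 pole: residue = g''(a)/2; g''(-2/7) = -1/14, so the residue is -1/28.

Radius of convergence at 0: 2/7.
At -2/7: a pole of order 3; residue -1/28.


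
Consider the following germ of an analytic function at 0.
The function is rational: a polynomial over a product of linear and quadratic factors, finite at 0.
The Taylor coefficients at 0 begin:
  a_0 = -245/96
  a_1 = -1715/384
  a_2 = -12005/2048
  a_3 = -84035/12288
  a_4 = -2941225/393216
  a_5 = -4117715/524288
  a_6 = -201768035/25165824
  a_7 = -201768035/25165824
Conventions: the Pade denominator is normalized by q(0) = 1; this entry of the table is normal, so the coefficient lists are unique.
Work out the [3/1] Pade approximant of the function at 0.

The Pade approximant has numerator coefficients [-245/96, -1715/1024, -12005/12288, -84035/196608]; denominator coefficients [1, -35/32].

Taylor coefficients needed (read off): a_0 = -245/96, a_1 = -1715/384, a_2 = -12005/2048, a_3 = -84035/12288, a_4 = -2941225/393216.
Write the denominator as Q(ρ) = 1 + q1*ρ. Requiring Q*f - P = O(ρ^5) with deg P <= 3 kills the coefficients of ρ^4..ρ^4 in Q*f:
  ρ^4: a_4 + q1*a_3 = 0, i.e. -2941225/393216 + (-84035/12288)*q1 = 0.
Solving this linear system: q1 = -35/32.
The numerator is Q*f truncated at degree 3: P0 = a_0 = -245/96; P1 = a_1 + q1*a_0 = -1715/1024; P2 = a_2 + q1*a_1 = -12005/12288; P3 = a_3 + q1*a_2 = -84035/196608.


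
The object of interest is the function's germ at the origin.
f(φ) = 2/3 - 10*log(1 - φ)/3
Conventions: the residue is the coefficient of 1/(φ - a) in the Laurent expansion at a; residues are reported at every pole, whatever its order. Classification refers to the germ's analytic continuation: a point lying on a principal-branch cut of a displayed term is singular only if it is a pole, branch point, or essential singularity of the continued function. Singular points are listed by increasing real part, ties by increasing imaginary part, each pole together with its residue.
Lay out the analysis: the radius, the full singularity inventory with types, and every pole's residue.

Branch term (-10/3)*log(1 - φ/(1)): its argument vanishes at φ = 1, a logarithmic branch point, modulus 1.
The radius of convergence is the smallest modulus among the singular points: 1.

Radius of convergence at 0: 1.
At 1: a logarithmic branch point.


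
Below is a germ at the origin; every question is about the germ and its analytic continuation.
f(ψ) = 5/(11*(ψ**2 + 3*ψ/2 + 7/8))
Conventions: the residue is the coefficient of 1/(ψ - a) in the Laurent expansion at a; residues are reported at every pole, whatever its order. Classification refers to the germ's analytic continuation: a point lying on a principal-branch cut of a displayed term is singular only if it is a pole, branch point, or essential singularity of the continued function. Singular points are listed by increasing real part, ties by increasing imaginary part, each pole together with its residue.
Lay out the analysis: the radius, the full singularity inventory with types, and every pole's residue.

Radius of convergence at 0: (1/4)*sqrt(14).
At (-3/4) - ((1/4)*sqrt(5))*i: a pole of order 1; residue ((2/11)*sqrt(5))*i.
At (-3/4) + ((1/4)*sqrt(5))*i: a pole of order 1; residue -((2/11)*sqrt(5))*i.


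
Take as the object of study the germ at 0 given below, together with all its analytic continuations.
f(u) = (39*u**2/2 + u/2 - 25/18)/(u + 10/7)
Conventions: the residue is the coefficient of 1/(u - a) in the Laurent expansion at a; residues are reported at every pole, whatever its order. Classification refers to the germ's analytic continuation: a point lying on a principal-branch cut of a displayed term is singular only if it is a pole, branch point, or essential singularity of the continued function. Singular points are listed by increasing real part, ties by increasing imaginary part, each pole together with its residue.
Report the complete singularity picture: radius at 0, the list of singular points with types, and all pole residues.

Radius of convergence at 0: 10/7.
At -10/7: a pole of order 1; residue 33245/882.

Denominator factor (u + 10/7): pole of order 1 at -10/7, modulus 10/7.
The radius of convergence is the smallest modulus among the singular points: 10/7.
At the order-1 pole -10/7 set g(u) = (u - (-10/7))*f(u) = 39*u**2/2 + u/2 - 25/18.
Simple pole: residue = g(a) at a = -10/7, which is 33245/882.


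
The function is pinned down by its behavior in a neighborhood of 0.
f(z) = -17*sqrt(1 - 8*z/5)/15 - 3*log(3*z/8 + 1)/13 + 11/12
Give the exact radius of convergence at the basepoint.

Branch term (-17/15)*sqrt(1 - z/(5/8)): its argument vanishes at z = 5/8, a square-root branch point, modulus 5/8.
Branch term (-3/13)*log(1 - z/(-8/3)): its argument vanishes at z = -8/3, a logarithmic branch point, modulus 8/3.
The radius of convergence is the smallest modulus among the singular points: 5/8.

The radius of convergence is 5/8.


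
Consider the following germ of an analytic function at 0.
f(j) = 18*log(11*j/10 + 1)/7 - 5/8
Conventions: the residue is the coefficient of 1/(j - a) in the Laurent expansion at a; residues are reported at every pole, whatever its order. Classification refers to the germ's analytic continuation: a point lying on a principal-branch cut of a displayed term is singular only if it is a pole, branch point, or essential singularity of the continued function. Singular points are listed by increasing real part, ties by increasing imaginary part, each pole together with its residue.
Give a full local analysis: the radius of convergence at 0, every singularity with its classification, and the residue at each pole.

Radius of convergence at 0: 10/11.
At -10/11: a logarithmic branch point.

Branch term (18/7)*log(1 - j/(-10/11)): its argument vanishes at j = -10/11, a logarithmic branch point, modulus 10/11.
The radius of convergence is the smallest modulus among the singular points: 10/11.


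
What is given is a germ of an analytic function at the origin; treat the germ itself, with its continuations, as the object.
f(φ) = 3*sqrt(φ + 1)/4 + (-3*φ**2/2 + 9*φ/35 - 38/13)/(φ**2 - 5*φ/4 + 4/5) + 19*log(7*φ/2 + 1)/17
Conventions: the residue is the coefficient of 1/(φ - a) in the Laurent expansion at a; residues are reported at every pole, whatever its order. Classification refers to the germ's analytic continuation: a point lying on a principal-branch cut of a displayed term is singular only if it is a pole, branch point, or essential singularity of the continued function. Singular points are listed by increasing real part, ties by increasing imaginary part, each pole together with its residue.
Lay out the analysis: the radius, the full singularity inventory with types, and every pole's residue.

Radius of convergence at 0: 2/7.
At -1: an algebraic (square-root) branch point.
At -2/7: a logarithmic branch point.
At (5/8) - ((1/40)*sqrt(655))*i: a pole of order 1; residue (-453/560) - ((79621/953680)*sqrt(655))*i.
At (5/8) + ((1/40)*sqrt(655))*i: a pole of order 1; residue (-453/560) + ((79621/953680)*sqrt(655))*i.

Denominator factor (φ**2 - 5*φ/4 + 4/5): discriminant -131/80, complex-conjugate roots (5/8) + ((1/40)*sqrt(655))*i and (5/8) - ((1/40)*sqrt(655))*i; poles of order 1, moduli (2/5)*sqrt(5) and (2/5)*sqrt(5).
Branch term (19/17)*log(1 - φ/(-2/7)): its argument vanishes at φ = -2/7, a logarithmic branch point, modulus 2/7.
Branch term (3/4)*sqrt(1 - φ/(-1)): its argument vanishes at φ = -1, a square-root branch point, modulus 1.
The radius of convergence is the smallest modulus among the singular points: 2/7.
The branch terms are analytic at (5/8) - ((1/40)*sqrt(655))*i and contribute nothing to the residue; only the rational part matters.
The factor φ**2 - 5*φ/4 + 4/5 splits as (φ - a)(φ - a') with a = (5/8) - ((1/40)*sqrt(655))*i, a' = (5/8) + ((1/40)*sqrt(655))*i. At the order-1 pole a set g(φ) = (φ - a)*(rational part) = [-3*φ**2/2 + 9*φ/35 - 38/13] / (φ - a').
Simple pole: residue = g(a) at a = (5/8) - ((1/40)*sqrt(655))*i, which is (-453/560) - ((79621/953680)*sqrt(655))*i.
The branch terms are analytic at (5/8) + ((1/40)*sqrt(655))*i and contribute nothing to the residue; only the rational part matters.
The factor φ**2 - 5*φ/4 + 4/5 splits as (φ - a)(φ - a') with a = (5/8) + ((1/40)*sqrt(655))*i, a' = (5/8) - ((1/40)*sqrt(655))*i. At the order-1 pole a set g(φ) = (φ - a)*(rational part) = [-3*φ**2/2 + 9*φ/35 - 38/13] / (φ - a').
Simple pole: residue = g(a) at a = (5/8) + ((1/40)*sqrt(655))*i, which is (-453/560) + ((79621/953680)*sqrt(655))*i.
List the singular points by increasing real part (a conjugate pair: the negative imaginary part first).


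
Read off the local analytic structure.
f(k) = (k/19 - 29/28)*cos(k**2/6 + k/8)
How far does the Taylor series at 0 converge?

The factor cos(k**2/6 + k/8) is entire and contributes no finite singular point.
The polynomial part has no poles.
No finite singular points: the Taylor series at 0 converges everywhere.

The radius of convergence is infinite.


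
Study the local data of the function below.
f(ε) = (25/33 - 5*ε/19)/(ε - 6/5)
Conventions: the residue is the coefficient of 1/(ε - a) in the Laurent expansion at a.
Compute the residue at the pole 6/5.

The residue is 277/627.

At the order-1 pole 6/5 set g(ε) = (ε - (6/5))*f(ε) = 25/33 - 5*ε/19.
Simple pole: residue = g(a) at a = 6/5, which is 277/627.


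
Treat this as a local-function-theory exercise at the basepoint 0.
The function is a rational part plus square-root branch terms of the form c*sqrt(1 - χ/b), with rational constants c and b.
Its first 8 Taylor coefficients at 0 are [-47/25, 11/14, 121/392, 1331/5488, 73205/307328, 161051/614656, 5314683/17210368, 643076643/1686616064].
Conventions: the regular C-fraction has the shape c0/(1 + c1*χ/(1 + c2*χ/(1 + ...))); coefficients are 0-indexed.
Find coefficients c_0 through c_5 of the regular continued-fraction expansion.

The regular C-fraction coefficients are [-47/25, 275/658, -1067/1316, -517/2716, -231/388, -1067/4116].

Taylor coefficients (read off): a_0 = -47/25, a_1 = 11/14, a_2 = 121/392, a_3 = 1331/5488, a_4 = 73205/307328, a_5 = 161051/614656.
c0 = a_0 = -47/25. Peel one level at a time: if S = 1 + c*χ/S' with S'(0) = 1, then c is the χ-coefficient of S and S' = c*χ/(S - 1).
S_1 = c0/f = 1 + (275/658)*χ + (293425/865928)*χ^2 + ...; c1 = 275/658.
S_2 = c1*χ/(S_1 - 1) = 1 + (-1067/1316)*χ + (-121/784)*χ^2 + ...; c2 = -1067/1316.
S_3 = c2*χ/(S_2 - 1) = 1 + (-517/2716)*χ + (-17061/150544)*χ^2 + ...; c3 = -517/2716.
S_4 = c3*χ/(S_3 - 1) = 1 + (-231/388)*χ + (-121/784)*χ^2 + ...; c4 = -231/388.
S_5 = c4*χ/(S_4 - 1) = 1 + (-1067/4116)*χ + ...; c5 = -1067/4116.


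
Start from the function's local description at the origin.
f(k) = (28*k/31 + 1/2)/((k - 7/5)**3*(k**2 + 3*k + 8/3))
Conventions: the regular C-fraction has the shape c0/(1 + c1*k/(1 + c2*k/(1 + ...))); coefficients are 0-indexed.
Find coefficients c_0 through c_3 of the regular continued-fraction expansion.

Taylor coefficients (expand at 0): a_0 = -375/5488, a_1 = -1838625/9527168, a_2 = -123215625/533521408, a_3 = -8804792625/29877198848.
c0 = a_0 = -375/5488. Peel one level at a time: if S = 1 + c*k/S' with S'(0) = 1, then c is the k-coefficient of S and S' = c*k/(S - 1).
S_1 = c0/f = 1 + (-4903/1736)*k + (865849/188356)*k^2 + ...; c1 = -4903/1736.
S_2 = c1*k/(S_1 - 1) = 1 + (1731698/1063951)*k + (-111846844/1177931041)*k^2 + ...; c2 = 1731698/1063951.
S_3 = c2*k/(S_2 - 1) = 1 + (91243478/1564042291)*k + ...; c3 = 91243478/1564042291.

The regular C-fraction coefficients are [-375/5488, -4903/1736, 1731698/1063951, 91243478/1564042291].


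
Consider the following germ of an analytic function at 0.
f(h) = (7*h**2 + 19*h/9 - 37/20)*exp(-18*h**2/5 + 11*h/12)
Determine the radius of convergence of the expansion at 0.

The factor exp(-18*h**2/5 + 11*h/12) is entire and contributes no finite singular point.
The polynomial part has no poles.
No finite singular points: the Taylor series at 0 converges everywhere.

The radius of convergence is infinite.


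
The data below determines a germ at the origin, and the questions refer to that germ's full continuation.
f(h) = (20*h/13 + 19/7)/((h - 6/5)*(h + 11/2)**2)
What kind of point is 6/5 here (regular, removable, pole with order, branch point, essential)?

The denominator factor h - 6/5 vanishes at 6/5 and appears to the power 1; the numerator there equals 415/91, nonzero, and no other factor vanishes.
Hence a pole whose order is the multiplicity, 1.

The point is a pole of order 1.


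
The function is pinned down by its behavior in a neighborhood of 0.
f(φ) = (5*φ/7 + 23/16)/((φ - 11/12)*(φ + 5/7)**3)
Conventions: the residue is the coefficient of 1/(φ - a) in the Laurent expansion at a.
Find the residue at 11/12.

At the order-1 pole 11/12 set g(φ) = (φ - (11/12))*f(φ) = (5*φ/7 + 23/16)/(φ + 5/7)**3.
Simple pole: residue = g(a) at a = 11/12, which is 1240092/2571353.

The residue is 1240092/2571353.


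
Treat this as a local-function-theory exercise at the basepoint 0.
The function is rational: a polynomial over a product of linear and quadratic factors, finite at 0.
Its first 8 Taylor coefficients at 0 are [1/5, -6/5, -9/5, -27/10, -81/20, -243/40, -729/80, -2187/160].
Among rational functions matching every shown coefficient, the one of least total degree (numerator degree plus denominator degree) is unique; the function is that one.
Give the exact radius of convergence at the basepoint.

The radius of convergence is 2/3.

No rational of total degree below 2 reproduces all 8 coefficients; solving the [1/1] Pade equations on them gives f(δ) = (δ - 2/15)/(δ - 2/3), whose expansion matches every shown term.
Denominator factor (δ - 2/3): pole of order 1 at 2/3, modulus 2/3.
The radius of convergence is the smallest modulus among the singular points: 2/3.


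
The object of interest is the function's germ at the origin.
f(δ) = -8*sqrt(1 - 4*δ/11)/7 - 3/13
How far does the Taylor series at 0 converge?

The radius of convergence is 11/4.

Branch term (-8/7)*sqrt(1 - δ/(11/4)): its argument vanishes at δ = 11/4, a square-root branch point, modulus 11/4.
The radius of convergence is the smallest modulus among the singular points: 11/4.


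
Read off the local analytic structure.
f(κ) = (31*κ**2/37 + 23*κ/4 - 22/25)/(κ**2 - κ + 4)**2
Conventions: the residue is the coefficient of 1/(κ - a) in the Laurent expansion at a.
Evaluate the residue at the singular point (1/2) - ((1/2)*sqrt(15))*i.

The residue is ((39563/832500)*sqrt(15))*i.

The factor κ**2 - κ + 4 splits as (κ - a)(κ - a') with a = (1/2) - ((1/2)*sqrt(15))*i, a' = (1/2) + ((1/2)*sqrt(15))*i. At the order-2 pole a set g(κ) = (κ - a)^2*f(κ) = [31*κ**2/37 + 23*κ/4 - 22/25] / (κ - a')^2.
Order-2 pole: residue = g'(a); g'((1/2) - ((1/2)*sqrt(15))*i) = ((39563/832500)*sqrt(15))*i, so the residue is ((39563/832500)*sqrt(15))*i.


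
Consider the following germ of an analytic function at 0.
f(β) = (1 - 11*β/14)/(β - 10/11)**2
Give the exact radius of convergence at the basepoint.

The radius of convergence is 10/11.

Denominator factor (β - 10/11)^2: pole of order 2 at 10/11, modulus 10/11.
The radius of convergence is the smallest modulus among the singular points: 10/11.


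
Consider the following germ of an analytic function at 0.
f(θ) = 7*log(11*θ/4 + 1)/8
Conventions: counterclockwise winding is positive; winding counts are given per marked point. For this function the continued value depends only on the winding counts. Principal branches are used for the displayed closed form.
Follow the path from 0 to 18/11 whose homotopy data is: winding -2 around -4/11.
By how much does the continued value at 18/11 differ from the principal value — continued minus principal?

The rational part is single-valued and drops out of the difference; each branch term changes only by its own monodromy.
(7/8)*log(1 - θ/(-4/11)): each positive loop around -4/11 adds 2*pi*i to the log, so winding -2 contributes (7/8)*(-2)*2*pi*i = -(7/2)*pi*i.
Summing the contributions at θ = 18/11 gives -(7/2)*pi*i.

Continued minus principal equals -(7/2)*pi*i.


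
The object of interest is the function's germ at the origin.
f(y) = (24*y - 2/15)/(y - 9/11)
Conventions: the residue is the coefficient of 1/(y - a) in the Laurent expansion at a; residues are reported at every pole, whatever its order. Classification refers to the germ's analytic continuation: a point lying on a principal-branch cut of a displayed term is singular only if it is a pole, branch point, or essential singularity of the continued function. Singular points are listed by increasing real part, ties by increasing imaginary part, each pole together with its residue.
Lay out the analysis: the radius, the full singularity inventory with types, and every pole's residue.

Radius of convergence at 0: 9/11.
At 9/11: a pole of order 1; residue 3218/165.

Denominator factor (y - 9/11): pole of order 1 at 9/11, modulus 9/11.
The radius of convergence is the smallest modulus among the singular points: 9/11.
At the order-1 pole 9/11 set g(y) = (y - (9/11))*f(y) = 24*y - 2/15.
Simple pole: residue = g(a) at a = 9/11, which is 3218/165.
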